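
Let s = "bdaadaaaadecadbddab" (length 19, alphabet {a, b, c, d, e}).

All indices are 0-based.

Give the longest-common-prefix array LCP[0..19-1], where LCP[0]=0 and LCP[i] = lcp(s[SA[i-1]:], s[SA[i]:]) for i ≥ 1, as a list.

rank | idx | suffix
   0 |   5 | aaaadecadbddab
   1 |   6 | aaadecadbddab
   2 |   2 | aadaaaadecadbddab
   3 |   7 | aadecadbddab
   4 |  17 | ab
   5 |   3 | adaaaadecadbddab
   6 |  12 | adbddab
   7 |   8 | adecadbddab
   8 |  18 | b
   9 |   0 | bdaadaaaadecadbddab
  10 |  14 | bddab
  11 |  11 | cadbddab
  12 |   4 | daaaadecadbddab
  13 |   1 | daadaaaadecadbddab
  14 |  16 | dab
  15 |  13 | dbddab
  16 |  15 | ddab
  17 |   9 | decadbddab
  18 |  10 | ecadbddab

SA = [5, 6, 2, 7, 17, 3, 12, 8, 18, 0, 14, 11, 4, 1, 16, 13, 15, 9, 10]
[i] adj suffixes → lcp
  [1] 5/6 → 3 ('aaa')
  [2] 6/2 → 2 ('aa')
  [3] 2/7 → 3 ('aad')
  [4] 7/17 → 1 ('a')
  [5] 17/3 → 1 ('a')
  [6] 3/12 → 2 ('ad')
  [7] 12/8 → 2 ('ad')
  [8] 8/18 → 0 ('')
  [9] 18/0 → 1 ('b')
  [10] 0/14 → 2 ('bd')
  [11] 14/11 → 0 ('')
  [12] 11/4 → 0 ('')
  [13] 4/1 → 3 ('daa')
  [14] 1/16 → 2 ('da')
  [15] 16/13 → 1 ('d')
  [16] 13/15 → 1 ('d')
  [17] 15/9 → 1 ('d')
  [18] 9/10 → 0 ('')

[0, 3, 2, 3, 1, 1, 2, 2, 0, 1, 2, 0, 0, 3, 2, 1, 1, 1, 0]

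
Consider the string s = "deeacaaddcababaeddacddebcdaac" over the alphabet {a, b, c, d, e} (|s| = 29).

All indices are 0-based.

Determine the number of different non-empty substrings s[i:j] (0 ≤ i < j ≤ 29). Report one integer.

399

rank | idx | suffix
   0 |  26 | aac
   1 |   5 | aaddcababaeddacddebcdaac
   2 |  10 | ababaeddacddebcdaac
   3 |  12 | abaeddacddebcdaac
   4 |  27 | ac
   5 |   3 | acaaddcababaeddacddebcdaac
   6 |  18 | acddebcdaac
   7 |   6 | addcababaeddacddebcdaac
   8 |  14 | aeddacddebcdaac
   9 |  11 | babaeddacddebcdaac
  10 |  13 | baeddacddebcdaac
  11 |  23 | bcdaac
  12 |  28 | c
  13 |   4 | caaddcababaeddacddebcdaac
  14 |   9 | cababaeddacddebcdaac
  15 |  24 | cdaac
  16 |  19 | cddebcdaac
  17 |  25 | daac
  18 |  17 | dacddebcdaac
  19 |   8 | dcababaeddacddebcdaac
  20 |  16 | ddacddebcdaac
  21 |   7 | ddcababaeddacddebcdaac
  22 |  20 | ddebcdaac
  23 |  21 | debcdaac
  24 |   0 | deeacaaddcababaeddacddebcdaac
  25 |   2 | eacaaddcababaeddacddebcdaac
  26 |  22 | ebcdaac
  27 |  15 | eddacddebcdaac
  28 |   1 | eeacaaddcababaeddacddebcdaac

SA = [26, 5, 10, 12, 27, 3, 18, 6, 14, 11, 13, 23, 28, 4, 9, 24, 19, 25, 17, 8, 16, 7, 20, 21, 0, 2, 22, 15, 1]
[i] adj suffixes → lcp
  [1] 26/5 → 2 ('aa')
  [2] 5/10 → 1 ('a')
  [3] 10/12 → 3 ('aba')
  [4] 12/27 → 1 ('a')
  [5] 27/3 → 2 ('ac')
  [6] 3/18 → 2 ('ac')
  [7] 18/6 → 1 ('a')
  [8] 6/14 → 1 ('a')
  [9] 14/11 → 0 ('')
  [10] 11/13 → 2 ('ba')
  [11] 13/23 → 1 ('b')
  [12] 23/28 → 0 ('')
  [13] 28/4 → 1 ('c')
  [14] 4/9 → 2 ('ca')
  [15] 9/24 → 1 ('c')
  [16] 24/19 → 2 ('cd')
  [17] 19/25 → 0 ('')
  [18] 25/17 → 2 ('da')
  [19] 17/8 → 1 ('d')
  [20] 8/16 → 1 ('d')
  [21] 16/7 → 2 ('dd')
  [22] 7/20 → 2 ('dd')
  [23] 20/21 → 1 ('d')
  [24] 21/0 → 2 ('de')
  [25] 0/2 → 0 ('')
  [26] 2/22 → 1 ('e')
  [27] 22/15 → 1 ('e')
  [28] 15/1 → 1 ('e')

n(n+1)/2 = 29·30/2 = 435
Σ LCP = 0 + 2 + 1 + 3 + 1 + 2 + 2 + 1 + 1 + 0 + 2 + 1 + 0 + 1 + 2 + 1 + 2 + 0 + 2 + 1 + 1 + 2 + 2 + 1 + 2 + 0 + 1 + 1 + 1 = 36
distinct = 435 − 36 = 399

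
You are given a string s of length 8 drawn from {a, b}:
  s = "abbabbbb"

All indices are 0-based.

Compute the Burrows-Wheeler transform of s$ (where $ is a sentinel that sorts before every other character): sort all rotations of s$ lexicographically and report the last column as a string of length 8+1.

b$bbbbaba

rank  rotation   last
    0  $abbabbbb  b
    1  abbabbbb$  $
    2  abbbb$abb  b
    3  b$abbabbb  b
    4  babbbb$ab  b
    5  bb$abbabb  b
    6  bbabbbb$a  a
    7  bbb$abbab  b
    8  bbbb$abba  a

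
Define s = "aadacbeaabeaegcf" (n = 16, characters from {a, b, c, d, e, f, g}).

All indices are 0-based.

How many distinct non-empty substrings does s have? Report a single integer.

123

rank | idx | suffix
   0 |   7 | aabeaegcf
   1 |   0 | aadacbeaabeaegcf
   2 |   8 | abeaegcf
   3 |   3 | acbeaabeaegcf
   4 |   1 | adacbeaabeaegcf
   5 |  11 | aegcf
   6 |   5 | beaabeaegcf
   7 |   9 | beaegcf
   8 |   4 | cbeaabeaegcf
   9 |  14 | cf
  10 |   2 | dacbeaabeaegcf
  11 |   6 | eaabeaegcf
  12 |  10 | eaegcf
  13 |  12 | egcf
  14 |  15 | f
  15 |  13 | gcf

SA = [7, 0, 8, 3, 1, 11, 5, 9, 4, 14, 2, 6, 10, 12, 15, 13]
[i] adj suffixes → lcp
  [1] 7/0 → 2 ('aa')
  [2] 0/8 → 1 ('a')
  [3] 8/3 → 1 ('a')
  [4] 3/1 → 1 ('a')
  [5] 1/11 → 1 ('a')
  [6] 11/5 → 0 ('')
  [7] 5/9 → 3 ('bea')
  [8] 9/4 → 0 ('')
  [9] 4/14 → 1 ('c')
  [10] 14/2 → 0 ('')
  [11] 2/6 → 0 ('')
  [12] 6/10 → 2 ('ea')
  [13] 10/12 → 1 ('e')
  [14] 12/15 → 0 ('')
  [15] 15/13 → 0 ('')

n(n+1)/2 = 16·17/2 = 136
Σ LCP = 0 + 2 + 1 + 1 + 1 + 1 + 0 + 3 + 0 + 1 + 0 + 0 + 2 + 1 + 0 + 0 = 13
distinct = 136 − 13 = 123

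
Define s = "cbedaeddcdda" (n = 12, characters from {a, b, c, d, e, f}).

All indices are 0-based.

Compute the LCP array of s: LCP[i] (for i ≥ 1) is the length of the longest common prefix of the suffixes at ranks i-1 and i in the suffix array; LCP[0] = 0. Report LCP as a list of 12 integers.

sorted suffixes:
  #0 SA[0]=11  'a'
  #1 SA[1]=4  'aeddcdda'
  #2 SA[2]=1  'bedaeddcdda'
  #3 SA[3]=0  'cbedaeddcdda'
  #4 SA[4]=8  'cdda'
  #5 SA[5]=10  'da'
  #6 SA[6]=3  'daeddcdda'
  #7 SA[7]=7  'dcdda'
  #8 SA[8]=9  'dda'
  #9 SA[9]=6  'ddcdda'
  #10 SA[10]=2  'edaeddcdda'
  #11 SA[11]=5  'eddcdda'

SA = [11, 4, 1, 0, 8, 10, 3, 7, 9, 6, 2, 5]
[i] adj suffixes → lcp
  [1] 11/4 → 1 ('a')
  [2] 4/1 → 0 ('')
  [3] 1/0 → 0 ('')
  [4] 0/8 → 1 ('c')
  [5] 8/10 → 0 ('')
  [6] 10/3 → 2 ('da')
  [7] 3/7 → 1 ('d')
  [8] 7/9 → 1 ('d')
  [9] 9/6 → 2 ('dd')
  [10] 6/2 → 0 ('')
  [11] 2/5 → 2 ('ed')

[0, 1, 0, 0, 1, 0, 2, 1, 1, 2, 0, 2]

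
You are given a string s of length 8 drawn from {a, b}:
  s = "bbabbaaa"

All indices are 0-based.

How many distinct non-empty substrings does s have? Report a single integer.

rank | idx | suffix
   0 |   7 | a
   1 |   6 | aa
   2 |   5 | aaa
   3 |   2 | abbaaa
   4 |   4 | baaa
   5 |   1 | babbaaa
   6 |   3 | bbaaa
   7 |   0 | bbabbaaa

SA = [7, 6, 5, 2, 4, 1, 3, 0]
i: (SA[i-1],SA[i]) lcp shared
  1: (7,6) 1 'a'
  2: (6,5) 2 'aa'
  3: (5,2) 1 'a'
  4: (2,4) 0 ''
  5: (4,1) 2 'ba'
  6: (1,3) 1 'b'
  7: (3,0) 3 'bba'

n(n+1)/2 = 8·9/2 = 36
Σ LCP = 0 + 1 + 2 + 1 + 0 + 2 + 1 + 3 = 10
distinct = 36 − 10 = 26

26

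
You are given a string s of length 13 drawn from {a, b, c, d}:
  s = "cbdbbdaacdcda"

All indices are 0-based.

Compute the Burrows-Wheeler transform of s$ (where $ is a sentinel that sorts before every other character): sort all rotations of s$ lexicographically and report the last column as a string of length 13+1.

rank  rotation        last
    0  $cbdbbdaacdcda  a
    1  a$cbdbbdaacdcd  d
    2  aacdcda$cbdbbd  d
    3  acdcda$cbdbbda  a
    4  bbdaacdcda$cbd  d
    5  bdaacdcda$cbdb  b
    6  bdbbdaacdcda$c  c
    7  cbdbbdaacdcda$  $
    8  cda$cbdbbdaacd  d
    9  cdcda$cbdbbdaa  a
   10  da$cbdbbdaacdc  c
   11  daacdcda$cbdbb  b
   12  dbbdaacdcda$cb  b
   13  dcda$cbdbbdaac  c

addadbc$dacbbc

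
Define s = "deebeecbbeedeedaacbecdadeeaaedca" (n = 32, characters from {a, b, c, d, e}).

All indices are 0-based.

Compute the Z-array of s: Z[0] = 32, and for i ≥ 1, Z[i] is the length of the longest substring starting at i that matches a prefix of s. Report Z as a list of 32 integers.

Z[0]=32
i=1: outside box; Z[1]=0
i=2: outside box; Z[2]=0
i=3: outside box; Z[3]=0
i=4: outside box; Z[4]=0
i=5: outside box; Z[5]=0
i=6: outside box; Z[6]=0
i=7: outside box; Z[7]=0
i=8: outside box; Z[8]=0
i=9: outside box; Z[9]=0
i=10: outside box; Z[10]=0
i=11: outside box; Z[11]=3 extend→box=[11,14)
i=12: min(r-i=2, Z[1]=0)=0; Z[12]=0
i=13: min(r-i=1, Z[2]=0)=0; Z[13]=0
i=14: outside box; Z[14]=1 extend→box=[14,15)
i=15: outside box; Z[15]=0
i=16: outside box; Z[16]=0
i=17: outside box; Z[17]=0
i=18: outside box; Z[18]=0
i=19: outside box; Z[19]=0
i=20: outside box; Z[20]=0
i=21: outside box; Z[21]=1 extend→box=[21,22)
i=22: outside box; Z[22]=0
i=23: outside box; Z[23]=3 extend→box=[23,26)
i=24: min(r-i=2, Z[1]=0)=0; Z[24]=0
i=25: min(r-i=1, Z[2]=0)=0; Z[25]=0
i=26: outside box; Z[26]=0
i=27: outside box; Z[27]=0
i=28: outside box; Z[28]=0
i=29: outside box; Z[29]=1 extend→box=[29,30)
i=30: outside box; Z[30]=0
i=31: outside box; Z[31]=0

[32, 0, 0, 0, 0, 0, 0, 0, 0, 0, 0, 3, 0, 0, 1, 0, 0, 0, 0, 0, 0, 1, 0, 3, 0, 0, 0, 0, 0, 1, 0, 0]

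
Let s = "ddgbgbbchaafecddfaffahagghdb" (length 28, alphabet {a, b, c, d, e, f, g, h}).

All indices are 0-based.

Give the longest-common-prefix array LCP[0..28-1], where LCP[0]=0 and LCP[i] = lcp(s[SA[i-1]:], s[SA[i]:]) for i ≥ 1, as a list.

[0, 1, 2, 1, 1, 0, 1, 1, 1, 0, 1, 0, 1, 2, 1, 1, 0, 0, 2, 1, 1, 0, 2, 1, 1, 0, 2, 1]

rank→(start, suffix):
  0 → (9, 'aafecddfaffahagghdb')
  1 → (10, 'afecddfaffahagghdb')
  2 → (17, 'affahagghdb')
  3 → (22, 'agghdb')
  4 → (20, 'ahagghdb')
  5 → (27, 'b')
  6 → (5, 'bbchaafecddfaffahagghdb')
  7 → (6, 'bchaafecddfaffahagghdb')
  8 → (3, 'bgbbchaafecddfaffahagghdb')
  9 → (13, 'cddfaffahagghdb')
  10 → (7, 'chaafecddfaffahagghdb')
  11 → (26, 'db')
  12 → (14, 'ddfaffahagghdb')
  13 → (0, 'ddgbgbbchaafecddfaffahagghdb')
  14 → (15, 'dfaffahagghdb')
  15 → (1, 'dgbgbbchaafecddfaffahagghdb')
  16 → (12, 'ecddfaffahagghdb')
  17 → (16, 'faffahagghdb')
  18 → (19, 'fahagghdb')
  19 → (11, 'fecddfaffahagghdb')
  20 → (18, 'ffahagghdb')
  21 → (4, 'gbbchaafecddfaffahagghdb')
  22 → (2, 'gbgbbchaafecddfaffahagghdb')
  23 → (23, 'gghdb')
  24 → (24, 'ghdb')
  25 → (8, 'haafecddfaffahagghdb')
  26 → (21, 'hagghdb')
  27 → (25, 'hdb')

SA = [9, 10, 17, 22, 20, 27, 5, 6, 3, 13, 7, 26, 14, 0, 15, 1, 12, 16, 19, 11, 18, 4, 2, 23, 24, 8, 21, 25]
[i] adj suffixes → lcp
  [1] 9/10 → 1 ('a')
  [2] 10/17 → 2 ('af')
  [3] 17/22 → 1 ('a')
  [4] 22/20 → 1 ('a')
  [5] 20/27 → 0 ('')
  [6] 27/5 → 1 ('b')
  [7] 5/6 → 1 ('b')
  [8] 6/3 → 1 ('b')
  [9] 3/13 → 0 ('')
  [10] 13/7 → 1 ('c')
  [11] 7/26 → 0 ('')
  [12] 26/14 → 1 ('d')
  [13] 14/0 → 2 ('dd')
  [14] 0/15 → 1 ('d')
  [15] 15/1 → 1 ('d')
  [16] 1/12 → 0 ('')
  [17] 12/16 → 0 ('')
  [18] 16/19 → 2 ('fa')
  [19] 19/11 → 1 ('f')
  [20] 11/18 → 1 ('f')
  [21] 18/4 → 0 ('')
  [22] 4/2 → 2 ('gb')
  [23] 2/23 → 1 ('g')
  [24] 23/24 → 1 ('g')
  [25] 24/8 → 0 ('')
  [26] 8/21 → 2 ('ha')
  [27] 21/25 → 1 ('h')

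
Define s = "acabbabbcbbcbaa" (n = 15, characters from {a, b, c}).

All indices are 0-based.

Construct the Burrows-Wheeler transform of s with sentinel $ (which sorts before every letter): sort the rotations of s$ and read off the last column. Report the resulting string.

rank  rotation          last
    0  $acabbabbcbbcbaa  a
    1  a$acabbabbcbbcba  a
    2  aa$acabbabbcbbcb  b
    3  abbabbcbbcbaa$ac  c
    4  abbcbbcbaa$acabb  b
    5  acabbabbcbbcbaa$  $
    6  baa$acabbabbcbbc  c
    7  babbcbbcbaa$acab  b
    8  bbabbcbbcbaa$aca  a
    9  bbcbaa$acabbabbc  c
   10  bbcbbcbaa$acabba  a
   11  bcbaa$acabbabbcb  b
   12  bcbbcbaa$acabbab  b
   13  cabbabbcbbcbaa$a  a
   14  cbaa$acabbabbcbb  b
   15  cbbcbaa$acabbabb  b

aabcb$cbacabbabb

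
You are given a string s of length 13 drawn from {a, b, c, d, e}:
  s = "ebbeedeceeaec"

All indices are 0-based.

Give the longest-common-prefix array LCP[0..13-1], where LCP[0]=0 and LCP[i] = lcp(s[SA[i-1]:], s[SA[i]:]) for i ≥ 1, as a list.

[0, 0, 1, 0, 1, 0, 0, 1, 1, 2, 1, 1, 2]

sorted suffixes:
  #0 SA[0]=10  'aec'
  #1 SA[1]=1  'bbeedeceeaec'
  #2 SA[2]=2  'beedeceeaec'
  #3 SA[3]=12  'c'
  #4 SA[4]=7  'ceeaec'
  #5 SA[5]=5  'deceeaec'
  #6 SA[6]=9  'eaec'
  #7 SA[7]=0  'ebbeedeceeaec'
  #8 SA[8]=11  'ec'
  #9 SA[9]=6  'eceeaec'
  #10 SA[10]=4  'edeceeaec'
  #11 SA[11]=8  'eeaec'
  #12 SA[12]=3  'eedeceeaec'

SA = [10, 1, 2, 12, 7, 5, 9, 0, 11, 6, 4, 8, 3]
i: (SA[i-1],SA[i]) lcp shared
  1: (10,1) 0 ''
  2: (1,2) 1 'b'
  3: (2,12) 0 ''
  4: (12,7) 1 'c'
  5: (7,5) 0 ''
  6: (5,9) 0 ''
  7: (9,0) 1 'e'
  8: (0,11) 1 'e'
  9: (11,6) 2 'ec'
  10: (6,4) 1 'e'
  11: (4,8) 1 'e'
  12: (8,3) 2 'ee'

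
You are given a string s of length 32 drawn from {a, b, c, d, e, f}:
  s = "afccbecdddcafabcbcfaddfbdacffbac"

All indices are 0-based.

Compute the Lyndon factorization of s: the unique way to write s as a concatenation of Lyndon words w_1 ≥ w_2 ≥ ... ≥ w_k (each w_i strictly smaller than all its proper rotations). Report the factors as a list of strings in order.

["afccbecdddc", "af", "abcbcfaddfbdacffbac"]

emit factor 1: 'afccbecdddc' (i=0, period=11)
emit factor 2: 'af' (i=11, period=2)
emit factor 3: 'abcbcfaddfbdacffbac' (i=13, period=19)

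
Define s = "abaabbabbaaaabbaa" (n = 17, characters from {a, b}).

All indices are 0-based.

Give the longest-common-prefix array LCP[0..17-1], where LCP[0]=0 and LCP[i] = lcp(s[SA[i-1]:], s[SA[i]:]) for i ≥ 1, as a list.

[0, 1, 2, 3, 2, 5, 1, 2, 5, 4, 0, 3, 3, 2, 1, 4, 3]

rank | idx | suffix
   0 |  16 | a
   1 |  15 | aa
   2 |   9 | aaaabbaa
   3 |  10 | aaabbaa
   4 |  11 | aabbaa
   5 |   2 | aabbabbaaaabbaa
   6 |   0 | abaabbabbaaaabbaa
   7 |  12 | abbaa
   8 |   6 | abbaaaabbaa
   9 |   3 | abbabbaaaabbaa
  10 |  14 | baa
  11 |   8 | baaaabbaa
  12 |   1 | baabbabbaaaabbaa
  13 |   5 | babbaaaabbaa
  14 |  13 | bbaa
  15 |   7 | bbaaaabbaa
  16 |   4 | bbabbaaaabbaa

SA = [16, 15, 9, 10, 11, 2, 0, 12, 6, 3, 14, 8, 1, 5, 13, 7, 4]
i: (SA[i-1],SA[i]) lcp shared
  1: (16,15) 1 'a'
  2: (15,9) 2 'aa'
  3: (9,10) 3 'aaa'
  4: (10,11) 2 'aa'
  5: (11,2) 5 'aabba'
  6: (2,0) 1 'a'
  7: (0,12) 2 'ab'
  8: (12,6) 5 'abbaa'
  9: (6,3) 4 'abba'
  10: (3,14) 0 ''
  11: (14,8) 3 'baa'
  12: (8,1) 3 'baa'
  13: (1,5) 2 'ba'
  14: (5,13) 1 'b'
  15: (13,7) 4 'bbaa'
  16: (7,4) 3 'bba'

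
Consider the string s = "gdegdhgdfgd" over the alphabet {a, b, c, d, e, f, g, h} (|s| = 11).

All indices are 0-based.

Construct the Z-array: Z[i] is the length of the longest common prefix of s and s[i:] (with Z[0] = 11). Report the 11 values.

Z[0]=11
i=1: fresh scan; Z[1]=0
i=2: fresh scan; Z[2]=0
i=3: fresh scan; Z[3]=2 scan→box=[3,5)
i=4: min(r-i=1, Z[1]=0)=0; Z[4]=0
i=5: fresh scan; Z[5]=0
i=6: fresh scan; Z[6]=2 scan→box=[6,8)
i=7: min(r-i=1, Z[1]=0)=0; Z[7]=0
i=8: fresh scan; Z[8]=0
i=9: fresh scan; Z[9]=2 scan→box=[9,11)
i=10: min(r-i=1, Z[1]=0)=0; Z[10]=0

[11, 0, 0, 2, 0, 0, 2, 0, 0, 2, 0]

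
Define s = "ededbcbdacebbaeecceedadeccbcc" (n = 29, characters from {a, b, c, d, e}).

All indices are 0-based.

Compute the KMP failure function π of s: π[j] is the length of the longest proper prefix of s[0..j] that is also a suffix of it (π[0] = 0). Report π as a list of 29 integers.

[0, 0, 1, 2, 0, 0, 0, 0, 0, 0, 1, 0, 0, 0, 1, 1, 0, 0, 1, 1, 2, 0, 0, 1, 0, 0, 0, 0, 0]

π[0] = 0
j=1 s[j]='d': π[1]=0 (border '')
j=2 s[j]='e': π[2]=1 (border 'e')
j=3 s[j]='d': π[3]=2 (border 'ed')
j=4 s[j]='b': k: 2→0; π[4]=0 (border '')
j=5 s[j]='c': π[5]=0 (border '')
j=6 s[j]='b': π[6]=0 (border '')
j=7 s[j]='d': π[7]=0 (border '')
j=8 s[j]='a': π[8]=0 (border '')
j=9 s[j]='c': π[9]=0 (border '')
j=10 s[j]='e': π[10]=1 (border 'e')
j=11 s[j]='b': k: 1→0; π[11]=0 (border '')
j=12 s[j]='b': π[12]=0 (border '')
j=13 s[j]='a': π[13]=0 (border '')
j=14 s[j]='e': π[14]=1 (border 'e')
j=15 s[j]='e': k: 1→0; π[15]=1 (border 'e')
j=16 s[j]='c': k: 1→0; π[16]=0 (border '')
j=17 s[j]='c': π[17]=0 (border '')
j=18 s[j]='e': π[18]=1 (border 'e')
j=19 s[j]='e': k: 1→0; π[19]=1 (border 'e')
j=20 s[j]='d': π[20]=2 (border 'ed')
j=21 s[j]='a': k: 2→0; π[21]=0 (border '')
j=22 s[j]='d': π[22]=0 (border '')
j=23 s[j]='e': π[23]=1 (border 'e')
j=24 s[j]='c': k: 1→0; π[24]=0 (border '')
j=25 s[j]='c': π[25]=0 (border '')
j=26 s[j]='b': π[26]=0 (border '')
j=27 s[j]='c': π[27]=0 (border '')
j=28 s[j]='c': π[28]=0 (border '')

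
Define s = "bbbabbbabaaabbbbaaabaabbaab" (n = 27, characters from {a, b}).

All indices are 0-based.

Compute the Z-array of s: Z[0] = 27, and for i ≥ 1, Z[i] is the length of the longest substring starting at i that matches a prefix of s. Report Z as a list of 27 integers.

[27, 2, 1, 0, 5, 2, 1, 0, 1, 0, 0, 0, 3, 4, 2, 1, 0, 0, 0, 1, 0, 0, 2, 1, 0, 0, 1]

Z[0]=27
i=1: i≥r, start 0; Z[1]=2 extend→box=[1,3)
i=2: min(r-i=1, Z[1]=2)=1; Z[2]=1
i=3: i≥r, start 0; Z[3]=0
i=4: i≥r, start 0; Z[4]=5 extend→box=[4,9)
i=5: min(r-i=4, Z[1]=2)=2; Z[5]=2
i=6: min(r-i=3, Z[2]=1)=1; Z[6]=1
i=7: min(r-i=2, Z[3]=0)=0; Z[7]=0
i=8: min(r-i=1, Z[4]=5)=1; Z[8]=1
i=9: i≥r, start 0; Z[9]=0
i=10: i≥r, start 0; Z[10]=0
i=11: i≥r, start 0; Z[11]=0
i=12: i≥r, start 0; Z[12]=3 extend→box=[12,15)
i=13: min(r-i=2, Z[1]=2)=2; Z[13]=4 extend→box=[13,17)
i=14: min(r-i=3, Z[1]=2)=2; Z[14]=2
i=15: min(r-i=2, Z[2]=1)=1; Z[15]=1
i=16: min(r-i=1, Z[3]=0)=0; Z[16]=0
i=17: i≥r, start 0; Z[17]=0
i=18: i≥r, start 0; Z[18]=0
i=19: i≥r, start 0; Z[19]=1 extend→box=[19,20)
i=20: i≥r, start 0; Z[20]=0
i=21: i≥r, start 0; Z[21]=0
i=22: i≥r, start 0; Z[22]=2 extend→box=[22,24)
i=23: min(r-i=1, Z[1]=2)=1; Z[23]=1
i=24: i≥r, start 0; Z[24]=0
i=25: i≥r, start 0; Z[25]=0
i=26: i≥r, start 0; Z[26]=1 extend→box=[26,27)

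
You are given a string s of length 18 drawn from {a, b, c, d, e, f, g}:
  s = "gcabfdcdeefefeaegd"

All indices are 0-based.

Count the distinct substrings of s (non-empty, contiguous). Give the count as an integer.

sorted suffixes:
  #0 SA[0]=2  'abfdcdeefefeaegd'
  #1 SA[1]=14  'aegd'
  #2 SA[2]=3  'bfdcdeefefeaegd'
  #3 SA[3]=1  'cabfdcdeefefeaegd'
  #4 SA[4]=6  'cdeefefeaegd'
  #5 SA[5]=17  'd'
  #6 SA[6]=5  'dcdeefefeaegd'
  #7 SA[7]=7  'deefefeaegd'
  #8 SA[8]=13  'eaegd'
  #9 SA[9]=8  'eefefeaegd'
  #10 SA[10]=11  'efeaegd'
  #11 SA[11]=9  'efefeaegd'
  #12 SA[12]=15  'egd'
  #13 SA[13]=4  'fdcdeefefeaegd'
  #14 SA[14]=12  'feaegd'
  #15 SA[15]=10  'fefeaegd'
  #16 SA[16]=0  'gcabfdcdeefefeaegd'
  #17 SA[17]=16  'gd'

SA = [2, 14, 3, 1, 6, 17, 5, 7, 13, 8, 11, 9, 15, 4, 12, 10, 0, 16]
i: (SA[i-1],SA[i]) lcp shared
  1: (2,14) 1 'a'
  2: (14,3) 0 ''
  3: (3,1) 0 ''
  4: (1,6) 1 'c'
  5: (6,17) 0 ''
  6: (17,5) 1 'd'
  7: (5,7) 1 'd'
  8: (7,13) 0 ''
  9: (13,8) 1 'e'
  10: (8,11) 1 'e'
  11: (11,9) 3 'efe'
  12: (9,15) 1 'e'
  13: (15,4) 0 ''
  14: (4,12) 1 'f'
  15: (12,10) 2 'fe'
  16: (10,0) 0 ''
  17: (0,16) 1 'g'

n(n+1)/2 = 18·19/2 = 171
Σ LCP = 0 + 1 + 0 + 0 + 1 + 0 + 1 + 1 + 0 + 1 + 1 + 3 + 1 + 0 + 1 + 2 + 0 + 1 = 14
distinct = 171 − 14 = 157

157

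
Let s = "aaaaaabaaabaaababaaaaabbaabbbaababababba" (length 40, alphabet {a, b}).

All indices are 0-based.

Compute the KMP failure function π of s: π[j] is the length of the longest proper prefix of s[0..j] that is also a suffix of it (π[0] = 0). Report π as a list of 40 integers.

[0, 1, 2, 3, 4, 5, 0, 1, 2, 3, 0, 1, 2, 3, 0, 1, 0, 1, 2, 3, 4, 5, 0, 0, 1, 2, 0, 0, 0, 1, 2, 0, 1, 0, 1, 0, 1, 0, 0, 1]

π[0] = 0
j=1 s[j]='a': π[1]=1 (border 'a')
j=2 s[j]='a': π[2]=2 (border 'aa')
j=3 s[j]='a': π[3]=3 (border 'aaa')
j=4 s[j]='a': π[4]=4 (border 'aaaa')
j=5 s[j]='a': π[5]=5 (border 'aaaaa')
j=6 s[j]='b': k: 5→4→3→2→1→0; π[6]=0 (border '')
j=7 s[j]='a': π[7]=1 (border 'a')
j=8 s[j]='a': π[8]=2 (border 'aa')
j=9 s[j]='a': π[9]=3 (border 'aaa')
j=10 s[j]='b': k: 3→2→1→0; π[10]=0 (border '')
j=11 s[j]='a': π[11]=1 (border 'a')
j=12 s[j]='a': π[12]=2 (border 'aa')
j=13 s[j]='a': π[13]=3 (border 'aaa')
j=14 s[j]='b': k: 3→2→1→0; π[14]=0 (border '')
j=15 s[j]='a': π[15]=1 (border 'a')
j=16 s[j]='b': k: 1→0; π[16]=0 (border '')
j=17 s[j]='a': π[17]=1 (border 'a')
j=18 s[j]='a': π[18]=2 (border 'aa')
j=19 s[j]='a': π[19]=3 (border 'aaa')
j=20 s[j]='a': π[20]=4 (border 'aaaa')
j=21 s[j]='a': π[21]=5 (border 'aaaaa')
j=22 s[j]='b': k: 5→4→3→2→1→0; π[22]=0 (border '')
j=23 s[j]='b': π[23]=0 (border '')
j=24 s[j]='a': π[24]=1 (border 'a')
j=25 s[j]='a': π[25]=2 (border 'aa')
j=26 s[j]='b': k: 2→1→0; π[26]=0 (border '')
j=27 s[j]='b': π[27]=0 (border '')
j=28 s[j]='b': π[28]=0 (border '')
j=29 s[j]='a': π[29]=1 (border 'a')
j=30 s[j]='a': π[30]=2 (border 'aa')
j=31 s[j]='b': k: 2→1→0; π[31]=0 (border '')
j=32 s[j]='a': π[32]=1 (border 'a')
j=33 s[j]='b': k: 1→0; π[33]=0 (border '')
j=34 s[j]='a': π[34]=1 (border 'a')
j=35 s[j]='b': k: 1→0; π[35]=0 (border '')
j=36 s[j]='a': π[36]=1 (border 'a')
j=37 s[j]='b': k: 1→0; π[37]=0 (border '')
j=38 s[j]='b': π[38]=0 (border '')
j=39 s[j]='a': π[39]=1 (border 'a')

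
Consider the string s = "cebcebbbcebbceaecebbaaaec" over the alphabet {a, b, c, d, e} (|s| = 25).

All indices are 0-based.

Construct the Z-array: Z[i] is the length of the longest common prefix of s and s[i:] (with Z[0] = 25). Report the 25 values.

Z[0]=25
i=1: fresh scan; Z[1]=0
i=2: fresh scan; Z[2]=0
i=3: fresh scan; Z[3]=3 extend→box=[3,6)
i=4: min(r-i=2, Z[1]=0)=0; Z[4]=0
i=5: min(r-i=1, Z[2]=0)=0; Z[5]=0
i=6: fresh scan; Z[6]=0
i=7: fresh scan; Z[7]=0
i=8: fresh scan; Z[8]=3 extend→box=[8,11)
i=9: min(r-i=2, Z[1]=0)=0; Z[9]=0
i=10: min(r-i=1, Z[2]=0)=0; Z[10]=0
i=11: fresh scan; Z[11]=0
i=12: fresh scan; Z[12]=2 extend→box=[12,14)
i=13: min(r-i=1, Z[1]=0)=0; Z[13]=0
i=14: fresh scan; Z[14]=0
i=15: fresh scan; Z[15]=0
i=16: fresh scan; Z[16]=3 extend→box=[16,19)
i=17: min(r-i=2, Z[1]=0)=0; Z[17]=0
i=18: min(r-i=1, Z[2]=0)=0; Z[18]=0
i=19: fresh scan; Z[19]=0
i=20: fresh scan; Z[20]=0
i=21: fresh scan; Z[21]=0
i=22: fresh scan; Z[22]=0
i=23: fresh scan; Z[23]=0
i=24: fresh scan; Z[24]=1 extend→box=[24,25)

[25, 0, 0, 3, 0, 0, 0, 0, 3, 0, 0, 0, 2, 0, 0, 0, 3, 0, 0, 0, 0, 0, 0, 0, 1]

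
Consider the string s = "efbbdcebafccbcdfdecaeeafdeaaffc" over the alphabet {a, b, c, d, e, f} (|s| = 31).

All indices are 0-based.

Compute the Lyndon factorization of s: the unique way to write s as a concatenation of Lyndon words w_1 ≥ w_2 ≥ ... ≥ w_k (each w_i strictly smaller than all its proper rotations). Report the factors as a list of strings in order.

["ef", "bbdce", "b", "afccbcdfdec", "aeeafde", "aaffc"]

emit factor 1: 'ef' (i=0, period=2)
emit factor 2: 'bbdce' (i=2, period=5)
emit factor 3: 'b' (i=7, period=1)
emit factor 4: 'afccbcdfdec' (i=8, period=11)
emit factor 5: 'aeeafde' (i=19, period=7)
emit factor 6: 'aaffc' (i=26, period=5)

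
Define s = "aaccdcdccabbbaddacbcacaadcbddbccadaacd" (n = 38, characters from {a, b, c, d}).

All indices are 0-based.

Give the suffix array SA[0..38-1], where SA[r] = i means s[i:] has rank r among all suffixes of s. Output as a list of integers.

rank→(start, suffix):
  0 → (0, 'aaccdcdccabbbaddacbcacaadcbddbccadaacd')
  1 → (34, 'aacd')
  2 → (22, 'aadcbddbccadaacd')
  3 → (9, 'abbbaddacbcacaadcbddbccadaacd')
  4 → (20, 'acaadcbddbccadaacd')
  5 → (16, 'acbcacaadcbddbccadaacd')
  6 → (1, 'accdcdccabbbaddacbcacaadcbddbccadaacd')
  7 → (35, 'acd')
  8 → (32, 'adaacd')
  9 → (23, 'adcbddbccadaacd')
  10 → (13, 'addacbcacaadcbddbccadaacd')
  11 → (12, 'baddacbcacaadcbddbccadaacd')
  12 → (11, 'bbaddacbcacaadcbddbccadaacd')
  13 → (10, 'bbbaddacbcacaadcbddbccadaacd')
  14 → (18, 'bcacaadcbddbccadaacd')
  15 → (29, 'bccadaacd')
  16 → (26, 'bddbccadaacd')
  17 → (21, 'caadcbddbccadaacd')
  18 → (8, 'cabbbaddacbcacaadcbddbccadaacd')
  19 → (19, 'cacaadcbddbccadaacd')
  20 → (31, 'cadaacd')
  21 → (17, 'cbcacaadcbddbccadaacd')
  22 → (25, 'cbddbccadaacd')
  23 → (7, 'ccabbbaddacbcacaadcbddbccadaacd')
  24 → (30, 'ccadaacd')
  25 → (2, 'ccdcdccabbbaddacbcacaadcbddbccadaacd')
  26 → (36, 'cd')
  27 → (5, 'cdccabbbaddacbcacaadcbddbccadaacd')
  28 → (3, 'cdcdccabbbaddacbcacaadcbddbccadaacd')
  29 → (37, 'd')
  30 → (33, 'daacd')
  31 → (15, 'dacbcacaadcbddbccadaacd')
  32 → (28, 'dbccadaacd')
  33 → (24, 'dcbddbccadaacd')
  34 → (6, 'dccabbbaddacbcacaadcbddbccadaacd')
  35 → (4, 'dcdccabbbaddacbcacaadcbddbccadaacd')
  36 → (14, 'ddacbcacaadcbddbccadaacd')
  37 → (27, 'ddbccadaacd')

[0, 34, 22, 9, 20, 16, 1, 35, 32, 23, 13, 12, 11, 10, 18, 29, 26, 21, 8, 19, 31, 17, 25, 7, 30, 2, 36, 5, 3, 37, 33, 15, 28, 24, 6, 4, 14, 27]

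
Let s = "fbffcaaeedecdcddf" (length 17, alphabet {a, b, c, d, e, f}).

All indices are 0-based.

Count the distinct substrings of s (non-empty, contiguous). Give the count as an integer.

141

rank | idx | suffix
   0 |   5 | aaeedecdcddf
   1 |   6 | aeedecdcddf
   2 |   1 | bffcaaeedecdcddf
   3 |   4 | caaeedecdcddf
   4 |  11 | cdcddf
   5 |  13 | cddf
   6 |  12 | dcddf
   7 |  14 | ddf
   8 |   9 | decdcddf
   9 |  15 | df
  10 |  10 | ecdcddf
  11 |   8 | edecdcddf
  12 |   7 | eedecdcddf
  13 |  16 | f
  14 |   0 | fbffcaaeedecdcddf
  15 |   3 | fcaaeedecdcddf
  16 |   2 | ffcaaeedecdcddf

SA = [5, 6, 1, 4, 11, 13, 12, 14, 9, 15, 10, 8, 7, 16, 0, 3, 2]
i: (SA[i-1],SA[i]) lcp shared
  1: (5,6) 1 'a'
  2: (6,1) 0 ''
  3: (1,4) 0 ''
  4: (4,11) 1 'c'
  5: (11,13) 2 'cd'
  6: (13,12) 0 ''
  7: (12,14) 1 'd'
  8: (14,9) 1 'd'
  9: (9,15) 1 'd'
  10: (15,10) 0 ''
  11: (10,8) 1 'e'
  12: (8,7) 1 'e'
  13: (7,16) 0 ''
  14: (16,0) 1 'f'
  15: (0,3) 1 'f'
  16: (3,2) 1 'f'

n(n+1)/2 = 17·18/2 = 153
Σ LCP = 0 + 1 + 0 + 0 + 1 + 2 + 0 + 1 + 1 + 1 + 0 + 1 + 1 + 0 + 1 + 1 + 1 = 12
distinct = 153 − 12 = 141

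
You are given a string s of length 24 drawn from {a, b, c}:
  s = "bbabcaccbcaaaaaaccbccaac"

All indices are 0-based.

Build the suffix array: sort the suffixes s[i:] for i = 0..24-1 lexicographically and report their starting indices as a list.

rank→(start, suffix):
  0 → (10, 'aaaaaaccbccaac')
  1 → (11, 'aaaaaccbccaac')
  2 → (12, 'aaaaccbccaac')
  3 → (13, 'aaaccbccaac')
  4 → (21, 'aac')
  5 → (14, 'aaccbccaac')
  6 → (2, 'abcaccbcaaaaaaccbccaac')
  7 → (22, 'ac')
  8 → (5, 'accbcaaaaaaccbccaac')
  9 → (15, 'accbccaac')
  10 → (1, 'babcaccbcaaaaaaccbccaac')
  11 → (0, 'bbabcaccbcaaaaaaccbccaac')
  12 → (8, 'bcaaaaaaccbccaac')
  13 → (3, 'bcaccbcaaaaaaccbccaac')
  14 → (18, 'bccaac')
  15 → (23, 'c')
  16 → (9, 'caaaaaaccbccaac')
  17 → (20, 'caac')
  18 → (4, 'caccbcaaaaaaccbccaac')
  19 → (7, 'cbcaaaaaaccbccaac')
  20 → (17, 'cbccaac')
  21 → (19, 'ccaac')
  22 → (6, 'ccbcaaaaaaccbccaac')
  23 → (16, 'ccbccaac')

[10, 11, 12, 13, 21, 14, 2, 22, 5, 15, 1, 0, 8, 3, 18, 23, 9, 20, 4, 7, 17, 19, 6, 16]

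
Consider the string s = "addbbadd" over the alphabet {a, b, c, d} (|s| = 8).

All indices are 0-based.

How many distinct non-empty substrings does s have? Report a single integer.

28

rank | idx | suffix
   0 |   5 | add
   1 |   0 | addbbadd
   2 |   4 | badd
   3 |   3 | bbadd
   4 |   7 | d
   5 |   2 | dbbadd
   6 |   6 | dd
   7 |   1 | ddbbadd

SA = [5, 0, 4, 3, 7, 2, 6, 1]
[i] adj suffixes → lcp
  [1] 5/0 → 3 ('add')
  [2] 0/4 → 0 ('')
  [3] 4/3 → 1 ('b')
  [4] 3/7 → 0 ('')
  [5] 7/2 → 1 ('d')
  [6] 2/6 → 1 ('d')
  [7] 6/1 → 2 ('dd')

n(n+1)/2 = 8·9/2 = 36
Σ LCP = 0 + 3 + 0 + 1 + 0 + 1 + 1 + 2 = 8
distinct = 36 − 8 = 28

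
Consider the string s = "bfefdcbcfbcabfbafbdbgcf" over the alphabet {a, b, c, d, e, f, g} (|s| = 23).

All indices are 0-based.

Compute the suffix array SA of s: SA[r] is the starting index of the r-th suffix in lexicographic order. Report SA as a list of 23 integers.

[11, 15, 14, 9, 6, 17, 12, 0, 19, 10, 5, 21, 7, 18, 4, 2, 22, 13, 8, 16, 3, 1, 20]

rank→(start, suffix):
  0 → (11, 'abfbafbdbgcf')
  1 → (15, 'afbdbgcf')
  2 → (14, 'bafbdbgcf')
  3 → (9, 'bcabfbafbdbgcf')
  4 → (6, 'bcfbcabfbafbdbgcf')
  5 → (17, 'bdbgcf')
  6 → (12, 'bfbafbdbgcf')
  7 → (0, 'bfefdcbcfbcabfbafbdbgcf')
  8 → (19, 'bgcf')
  9 → (10, 'cabfbafbdbgcf')
  10 → (5, 'cbcfbcabfbafbdbgcf')
  11 → (21, 'cf')
  12 → (7, 'cfbcabfbafbdbgcf')
  13 → (18, 'dbgcf')
  14 → (4, 'dcbcfbcabfbafbdbgcf')
  15 → (2, 'efdcbcfbcabfbafbdbgcf')
  16 → (22, 'f')
  17 → (13, 'fbafbdbgcf')
  18 → (8, 'fbcabfbafbdbgcf')
  19 → (16, 'fbdbgcf')
  20 → (3, 'fdcbcfbcabfbafbdbgcf')
  21 → (1, 'fefdcbcfbcabfbafbdbgcf')
  22 → (20, 'gcf')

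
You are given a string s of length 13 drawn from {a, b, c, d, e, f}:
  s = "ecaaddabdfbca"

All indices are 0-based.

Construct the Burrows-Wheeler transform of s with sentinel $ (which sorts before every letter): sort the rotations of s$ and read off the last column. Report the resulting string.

rank  rotation        last
    0  $ecaaddabdfbca  a
    1  a$ecaaddabdfbc  c
    2  aaddabdfbca$ec  c
    3  abdfbca$ecaadd  d
    4  addabdfbca$eca  a
    5  bca$ecaaddabdf  f
    6  bdfbca$ecaadda  a
    7  ca$ecaaddabdfb  b
    8  caaddabdfbca$e  e
    9  dabdfbca$ecaad  d
   10  ddabdfbca$ecaa  a
   11  dfbca$ecaaddab  b
   12  ecaaddabdfbca$  $
   13  fbca$ecaaddabd  d

accdafabedab$d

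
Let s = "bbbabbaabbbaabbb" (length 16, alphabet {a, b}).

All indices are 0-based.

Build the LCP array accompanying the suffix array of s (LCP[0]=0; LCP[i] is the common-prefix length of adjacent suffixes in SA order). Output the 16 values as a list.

[0, 5, 1, 3, 4, 0, 1, 6, 2, 1, 2, 7, 3, 2, 3, 4]

rank | idx | suffix
   0 |  11 | aabbb
   1 |   6 | aabbbaabbb
   2 |   3 | abbaabbbaabbb
   3 |  12 | abbb
   4 |   7 | abbbaabbb
   5 |  15 | b
   6 |  10 | baabbb
   7 |   5 | baabbbaabbb
   8 |   2 | babbaabbbaabbb
   9 |  14 | bb
  10 |   9 | bbaabbb
  11 |   4 | bbaabbbaabbb
  12 |   1 | bbabbaabbbaabbb
  13 |  13 | bbb
  14 |   8 | bbbaabbb
  15 |   0 | bbbabbaabbbaabbb

SA = [11, 6, 3, 12, 7, 15, 10, 5, 2, 14, 9, 4, 1, 13, 8, 0]
i: (SA[i-1],SA[i]) lcp shared
  1: (11,6) 5 'aabbb'
  2: (6,3) 1 'a'
  3: (3,12) 3 'abb'
  4: (12,7) 4 'abbb'
  5: (7,15) 0 ''
  6: (15,10) 1 'b'
  7: (10,5) 6 'baabbb'
  8: (5,2) 2 'ba'
  9: (2,14) 1 'b'
  10: (14,9) 2 'bb'
  11: (9,4) 7 'bbaabbb'
  12: (4,1) 3 'bba'
  13: (1,13) 2 'bb'
  14: (13,8) 3 'bbb'
  15: (8,0) 4 'bbba'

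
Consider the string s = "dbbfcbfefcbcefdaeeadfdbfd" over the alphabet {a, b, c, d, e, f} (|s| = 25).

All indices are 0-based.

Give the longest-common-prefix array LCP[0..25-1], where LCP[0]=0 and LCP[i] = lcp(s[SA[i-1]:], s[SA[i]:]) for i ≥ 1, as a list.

rank→(start, suffix):
  0 → (18, 'adfdbfd')
  1 → (15, 'aeeadfdbfd')
  2 → (1, 'bbfcbfefcbcefdaeeadfdbfd')
  3 → (10, 'bcefdaeeadfdbfd')
  4 → (2, 'bfcbfefcbcefdaeeadfdbfd')
  5 → (22, 'bfd')
  6 → (5, 'bfefcbcefdaeeadfdbfd')
  7 → (9, 'cbcefdaeeadfdbfd')
  8 → (4, 'cbfefcbcefdaeeadfdbfd')
  9 → (11, 'cefdaeeadfdbfd')
  10 → (24, 'd')
  11 → (14, 'daeeadfdbfd')
  12 → (0, 'dbbfcbfefcbcefdaeeadfdbfd')
  13 → (21, 'dbfd')
  14 → (19, 'dfdbfd')
  15 → (17, 'eadfdbfd')
  16 → (16, 'eeadfdbfd')
  17 → (7, 'efcbcefdaeeadfdbfd')
  18 → (12, 'efdaeeadfdbfd')
  19 → (8, 'fcbcefdaeeadfdbfd')
  20 → (3, 'fcbfefcbcefdaeeadfdbfd')
  21 → (23, 'fd')
  22 → (13, 'fdaeeadfdbfd')
  23 → (20, 'fdbfd')
  24 → (6, 'fefcbcefdaeeadfdbfd')

SA = [18, 15, 1, 10, 2, 22, 5, 9, 4, 11, 24, 14, 0, 21, 19, 17, 16, 7, 12, 8, 3, 23, 13, 20, 6]
i: (SA[i-1],SA[i]) lcp shared
  1: (18,15) 1 'a'
  2: (15,1) 0 ''
  3: (1,10) 1 'b'
  4: (10,2) 1 'b'
  5: (2,22) 2 'bf'
  6: (22,5) 2 'bf'
  7: (5,9) 0 ''
  8: (9,4) 2 'cb'
  9: (4,11) 1 'c'
  10: (11,24) 0 ''
  11: (24,14) 1 'd'
  12: (14,0) 1 'd'
  13: (0,21) 2 'db'
  14: (21,19) 1 'd'
  15: (19,17) 0 ''
  16: (17,16) 1 'e'
  17: (16,7) 1 'e'
  18: (7,12) 2 'ef'
  19: (12,8) 0 ''
  20: (8,3) 3 'fcb'
  21: (3,23) 1 'f'
  22: (23,13) 2 'fd'
  23: (13,20) 2 'fd'
  24: (20,6) 1 'f'

[0, 1, 0, 1, 1, 2, 2, 0, 2, 1, 0, 1, 1, 2, 1, 0, 1, 1, 2, 0, 3, 1, 2, 2, 1]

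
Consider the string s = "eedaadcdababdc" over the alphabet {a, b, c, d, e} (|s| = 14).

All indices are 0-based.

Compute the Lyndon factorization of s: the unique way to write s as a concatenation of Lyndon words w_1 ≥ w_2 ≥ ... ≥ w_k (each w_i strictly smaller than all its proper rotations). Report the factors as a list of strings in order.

["e", "e", "d", "aadcdababdc"]

emit factor 1: 'e' (i=0, period=1)
emit factor 2: 'e' (i=1, period=1)
emit factor 3: 'd' (i=2, period=1)
emit factor 4: 'aadcdababdc' (i=3, period=11)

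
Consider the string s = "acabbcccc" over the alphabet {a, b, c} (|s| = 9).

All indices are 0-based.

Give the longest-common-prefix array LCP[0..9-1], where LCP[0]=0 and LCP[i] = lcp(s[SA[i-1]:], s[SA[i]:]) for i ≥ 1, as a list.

rank | idx | suffix
   0 |   2 | abbcccc
   1 |   0 | acabbcccc
   2 |   3 | bbcccc
   3 |   4 | bcccc
   4 |   8 | c
   5 |   1 | cabbcccc
   6 |   7 | cc
   7 |   6 | ccc
   8 |   5 | cccc

SA = [2, 0, 3, 4, 8, 1, 7, 6, 5]
rank  pair      lcp
   1  s[2:],s[0:]  1  'a'
   2  s[0:],s[3:]  0  ''
   3  s[3:],s[4:]  1  'b'
   4  s[4:],s[8:]  0  ''
   5  s[8:],s[1:]  1  'c'
   6  s[1:],s[7:]  1  'c'
   7  s[7:],s[6:]  2  'cc'
   8  s[6:],s[5:]  3  'ccc'

[0, 1, 0, 1, 0, 1, 1, 2, 3]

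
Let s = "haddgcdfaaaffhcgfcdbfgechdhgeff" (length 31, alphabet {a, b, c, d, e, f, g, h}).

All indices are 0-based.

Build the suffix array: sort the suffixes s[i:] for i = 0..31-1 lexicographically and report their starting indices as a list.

[8, 9, 1, 10, 19, 17, 5, 14, 23, 18, 2, 6, 3, 25, 22, 28, 30, 7, 16, 29, 11, 20, 12, 4, 21, 27, 15, 0, 13, 24, 26]

rank | idx | suffix
   0 |   8 | aaaffhcgfcdbfgechdhgeff
   1 |   9 | aaffhcgfcdbfgechdhgeff
   2 |   1 | addgcdfaaaffhcgfcdbfgechdhgeff
   3 |  10 | affhcgfcdbfgechdhgeff
   4 |  19 | bfgechdhgeff
   5 |  17 | cdbfgechdhgeff
   6 |   5 | cdfaaaffhcgfcdbfgechdhgeff
   7 |  14 | cgfcdbfgechdhgeff
   8 |  23 | chdhgeff
   9 |  18 | dbfgechdhgeff
  10 |   2 | ddgcdfaaaffhcgfcdbfgechdhgeff
  11 |   6 | dfaaaffhcgfcdbfgechdhgeff
  12 |   3 | dgcdfaaaffhcgfcdbfgechdhgeff
  13 |  25 | dhgeff
  14 |  22 | echdhgeff
  15 |  28 | eff
  16 |  30 | f
  17 |   7 | faaaffhcgfcdbfgechdhgeff
  18 |  16 | fcdbfgechdhgeff
  19 |  29 | ff
  20 |  11 | ffhcgfcdbfgechdhgeff
  21 |  20 | fgechdhgeff
  22 |  12 | fhcgfcdbfgechdhgeff
  23 |   4 | gcdfaaaffhcgfcdbfgechdhgeff
  24 |  21 | gechdhgeff
  25 |  27 | geff
  26 |  15 | gfcdbfgechdhgeff
  27 |   0 | haddgcdfaaaffhcgfcdbfgechdhgeff
  28 |  13 | hcgfcdbfgechdhgeff
  29 |  24 | hdhgeff
  30 |  26 | hgeff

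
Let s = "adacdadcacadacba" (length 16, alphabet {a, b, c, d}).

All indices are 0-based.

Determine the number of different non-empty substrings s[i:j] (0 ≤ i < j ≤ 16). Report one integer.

114

rank→(start, suffix):
  0 → (15, 'a')
  1 → (8, 'acadacba')
  2 → (12, 'acba')
  3 → (2, 'acdadcacadacba')
  4 → (10, 'adacba')
  5 → (0, 'adacdadcacadacba')
  6 → (5, 'adcacadacba')
  7 → (14, 'ba')
  8 → (7, 'cacadacba')
  9 → (9, 'cadacba')
  10 → (13, 'cba')
  11 → (3, 'cdadcacadacba')
  12 → (11, 'dacba')
  13 → (1, 'dacdadcacadacba')
  14 → (4, 'dadcacadacba')
  15 → (6, 'dcacadacba')

SA = [15, 8, 12, 2, 10, 0, 5, 14, 7, 9, 13, 3, 11, 1, 4, 6]
[i] adj suffixes → lcp
  [1] 15/8 → 1 ('a')
  [2] 8/12 → 2 ('ac')
  [3] 12/2 → 2 ('ac')
  [4] 2/10 → 1 ('a')
  [5] 10/0 → 4 ('adac')
  [6] 0/5 → 2 ('ad')
  [7] 5/14 → 0 ('')
  [8] 14/7 → 0 ('')
  [9] 7/9 → 2 ('ca')
  [10] 9/13 → 1 ('c')
  [11] 13/3 → 1 ('c')
  [12] 3/11 → 0 ('')
  [13] 11/1 → 3 ('dac')
  [14] 1/4 → 2 ('da')
  [15] 4/6 → 1 ('d')

n(n+1)/2 = 16·17/2 = 136
Σ LCP = 0 + 1 + 2 + 2 + 1 + 4 + 2 + 0 + 0 + 2 + 1 + 1 + 0 + 3 + 2 + 1 = 22
distinct = 136 − 22 = 114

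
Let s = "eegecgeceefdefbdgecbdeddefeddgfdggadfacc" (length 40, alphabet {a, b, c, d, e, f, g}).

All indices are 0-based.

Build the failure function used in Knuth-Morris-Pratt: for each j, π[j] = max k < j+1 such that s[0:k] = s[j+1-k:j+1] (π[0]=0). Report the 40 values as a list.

π[0] = 0
j=1 s[j]='e': π[1]=1 (border 'e')
j=2 s[j]='g': k: 1→0; π[2]=0 (border '')
j=3 s[j]='e': π[3]=1 (border 'e')
j=4 s[j]='c': k: 1→0; π[4]=0 (border '')
j=5 s[j]='g': π[5]=0 (border '')
j=6 s[j]='e': π[6]=1 (border 'e')
j=7 s[j]='c': k: 1→0; π[7]=0 (border '')
j=8 s[j]='e': π[8]=1 (border 'e')
j=9 s[j]='e': π[9]=2 (border 'ee')
j=10 s[j]='f': k: 2→1→0; π[10]=0 (border '')
j=11 s[j]='d': π[11]=0 (border '')
j=12 s[j]='e': π[12]=1 (border 'e')
j=13 s[j]='f': k: 1→0; π[13]=0 (border '')
j=14 s[j]='b': π[14]=0 (border '')
j=15 s[j]='d': π[15]=0 (border '')
j=16 s[j]='g': π[16]=0 (border '')
j=17 s[j]='e': π[17]=1 (border 'e')
j=18 s[j]='c': k: 1→0; π[18]=0 (border '')
j=19 s[j]='b': π[19]=0 (border '')
j=20 s[j]='d': π[20]=0 (border '')
j=21 s[j]='e': π[21]=1 (border 'e')
j=22 s[j]='d': k: 1→0; π[22]=0 (border '')
j=23 s[j]='d': π[23]=0 (border '')
j=24 s[j]='e': π[24]=1 (border 'e')
j=25 s[j]='f': k: 1→0; π[25]=0 (border '')
j=26 s[j]='e': π[26]=1 (border 'e')
j=27 s[j]='d': k: 1→0; π[27]=0 (border '')
j=28 s[j]='d': π[28]=0 (border '')
j=29 s[j]='g': π[29]=0 (border '')
j=30 s[j]='f': π[30]=0 (border '')
j=31 s[j]='d': π[31]=0 (border '')
j=32 s[j]='g': π[32]=0 (border '')
j=33 s[j]='g': π[33]=0 (border '')
j=34 s[j]='a': π[34]=0 (border '')
j=35 s[j]='d': π[35]=0 (border '')
j=36 s[j]='f': π[36]=0 (border '')
j=37 s[j]='a': π[37]=0 (border '')
j=38 s[j]='c': π[38]=0 (border '')
j=39 s[j]='c': π[39]=0 (border '')

[0, 1, 0, 1, 0, 0, 1, 0, 1, 2, 0, 0, 1, 0, 0, 0, 0, 1, 0, 0, 0, 1, 0, 0, 1, 0, 1, 0, 0, 0, 0, 0, 0, 0, 0, 0, 0, 0, 0, 0]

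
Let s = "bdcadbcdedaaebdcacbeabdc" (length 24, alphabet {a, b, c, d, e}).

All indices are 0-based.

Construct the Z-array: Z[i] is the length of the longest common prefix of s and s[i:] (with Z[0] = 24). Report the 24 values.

[24, 0, 0, 0, 0, 1, 0, 0, 0, 0, 0, 0, 0, 4, 0, 0, 0, 0, 1, 0, 0, 3, 0, 0]

Z[0]=24
i=1: fresh scan; Z[1]=0
i=2: fresh scan; Z[2]=0
i=3: fresh scan; Z[3]=0
i=4: fresh scan; Z[4]=0
i=5: fresh scan; Z[5]=1 grow→box=[5,6)
i=6: fresh scan; Z[6]=0
i=7: fresh scan; Z[7]=0
i=8: fresh scan; Z[8]=0
i=9: fresh scan; Z[9]=0
i=10: fresh scan; Z[10]=0
i=11: fresh scan; Z[11]=0
i=12: fresh scan; Z[12]=0
i=13: fresh scan; Z[13]=4 grow→box=[13,17)
i=14: min(r-i=3, Z[1]=0)=0; Z[14]=0
i=15: min(r-i=2, Z[2]=0)=0; Z[15]=0
i=16: min(r-i=1, Z[3]=0)=0; Z[16]=0
i=17: fresh scan; Z[17]=0
i=18: fresh scan; Z[18]=1 grow→box=[18,19)
i=19: fresh scan; Z[19]=0
i=20: fresh scan; Z[20]=0
i=21: fresh scan; Z[21]=3 grow→box=[21,24)
i=22: min(r-i=2, Z[1]=0)=0; Z[22]=0
i=23: min(r-i=1, Z[2]=0)=0; Z[23]=0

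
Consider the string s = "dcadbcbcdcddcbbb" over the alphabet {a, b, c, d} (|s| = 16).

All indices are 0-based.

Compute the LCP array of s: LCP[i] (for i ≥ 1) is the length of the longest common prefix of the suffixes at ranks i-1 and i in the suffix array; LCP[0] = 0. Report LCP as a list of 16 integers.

sorted suffixes:
  #0 SA[0]=2  'adbcbcdcddcbbb'
  #1 SA[1]=15  'b'
  #2 SA[2]=14  'bb'
  #3 SA[3]=13  'bbb'
  #4 SA[4]=4  'bcbcdcddcbbb'
  #5 SA[5]=6  'bcdcddcbbb'
  #6 SA[6]=1  'cadbcbcdcddcbbb'
  #7 SA[7]=12  'cbbb'
  #8 SA[8]=5  'cbcdcddcbbb'
  #9 SA[9]=7  'cdcddcbbb'
  #10 SA[10]=9  'cddcbbb'
  #11 SA[11]=3  'dbcbcdcddcbbb'
  #12 SA[12]=0  'dcadbcbcdcddcbbb'
  #13 SA[13]=11  'dcbbb'
  #14 SA[14]=8  'dcddcbbb'
  #15 SA[15]=10  'ddcbbb'

SA = [2, 15, 14, 13, 4, 6, 1, 12, 5, 7, 9, 3, 0, 11, 8, 10]
[i] adj suffixes → lcp
  [1] 2/15 → 0 ('')
  [2] 15/14 → 1 ('b')
  [3] 14/13 → 2 ('bb')
  [4] 13/4 → 1 ('b')
  [5] 4/6 → 2 ('bc')
  [6] 6/1 → 0 ('')
  [7] 1/12 → 1 ('c')
  [8] 12/5 → 2 ('cb')
  [9] 5/7 → 1 ('c')
  [10] 7/9 → 2 ('cd')
  [11] 9/3 → 0 ('')
  [12] 3/0 → 1 ('d')
  [13] 0/11 → 2 ('dc')
  [14] 11/8 → 2 ('dc')
  [15] 8/10 → 1 ('d')

[0, 0, 1, 2, 1, 2, 0, 1, 2, 1, 2, 0, 1, 2, 2, 1]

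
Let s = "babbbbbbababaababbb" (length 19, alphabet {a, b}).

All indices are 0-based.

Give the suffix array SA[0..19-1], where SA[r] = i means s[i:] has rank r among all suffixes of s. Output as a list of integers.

[12, 10, 8, 13, 15, 1, 18, 11, 9, 7, 14, 0, 17, 6, 16, 5, 4, 3, 2]

rank | idx | suffix
   0 |  12 | aababbb
   1 |  10 | abaababbb
   2 |   8 | ababaababbb
   3 |  13 | ababbb
   4 |  15 | abbb
   5 |   1 | abbbbbbababaababbb
   6 |  18 | b
   7 |  11 | baababbb
   8 |   9 | babaababbb
   9 |   7 | bababaababbb
  10 |  14 | babbb
  11 |   0 | babbbbbbababaababbb
  12 |  17 | bb
  13 |   6 | bbababaababbb
  14 |  16 | bbb
  15 |   5 | bbbababaababbb
  16 |   4 | bbbbababaababbb
  17 |   3 | bbbbbababaababbb
  18 |   2 | bbbbbbababaababbb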